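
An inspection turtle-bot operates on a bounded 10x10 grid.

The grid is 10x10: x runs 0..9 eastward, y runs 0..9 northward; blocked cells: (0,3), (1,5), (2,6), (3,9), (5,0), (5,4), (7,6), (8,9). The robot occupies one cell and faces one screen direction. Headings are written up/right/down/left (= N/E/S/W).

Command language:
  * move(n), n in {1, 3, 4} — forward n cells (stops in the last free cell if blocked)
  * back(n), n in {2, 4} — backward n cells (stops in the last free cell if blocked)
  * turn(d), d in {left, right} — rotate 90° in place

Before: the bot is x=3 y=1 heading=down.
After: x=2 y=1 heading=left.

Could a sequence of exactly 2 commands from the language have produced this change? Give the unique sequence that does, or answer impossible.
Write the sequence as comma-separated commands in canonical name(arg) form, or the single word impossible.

key: running move(1) before turn(right) would end elsewhere — order is forced
from: x=3 y=1 heading=down
[1] after turn(right): x=3 y=1 heading=left
[2] after move(1): x=2 y=1 heading=left
all 49 alternatives checked — unique.

turn(right), move(1)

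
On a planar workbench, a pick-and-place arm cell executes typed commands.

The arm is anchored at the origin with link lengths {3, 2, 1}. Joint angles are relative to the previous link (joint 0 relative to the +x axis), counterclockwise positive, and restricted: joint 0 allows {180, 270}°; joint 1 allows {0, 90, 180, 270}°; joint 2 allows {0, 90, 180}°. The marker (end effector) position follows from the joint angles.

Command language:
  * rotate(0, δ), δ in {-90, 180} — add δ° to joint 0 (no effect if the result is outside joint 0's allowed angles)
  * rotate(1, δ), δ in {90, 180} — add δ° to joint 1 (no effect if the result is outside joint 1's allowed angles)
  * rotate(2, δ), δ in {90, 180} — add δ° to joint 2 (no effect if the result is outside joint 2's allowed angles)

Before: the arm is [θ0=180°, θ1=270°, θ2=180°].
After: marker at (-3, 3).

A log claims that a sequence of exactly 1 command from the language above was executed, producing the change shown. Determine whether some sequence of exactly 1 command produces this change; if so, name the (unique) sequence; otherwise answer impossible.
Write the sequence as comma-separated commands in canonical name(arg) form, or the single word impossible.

rotate(2, 180)

begin: [θ0=180°, θ1=270°, θ2=180°]
1. rotate(2, 180) → [θ0=180°, θ1=270°, θ2=0°]
no rival 1-sequence matches.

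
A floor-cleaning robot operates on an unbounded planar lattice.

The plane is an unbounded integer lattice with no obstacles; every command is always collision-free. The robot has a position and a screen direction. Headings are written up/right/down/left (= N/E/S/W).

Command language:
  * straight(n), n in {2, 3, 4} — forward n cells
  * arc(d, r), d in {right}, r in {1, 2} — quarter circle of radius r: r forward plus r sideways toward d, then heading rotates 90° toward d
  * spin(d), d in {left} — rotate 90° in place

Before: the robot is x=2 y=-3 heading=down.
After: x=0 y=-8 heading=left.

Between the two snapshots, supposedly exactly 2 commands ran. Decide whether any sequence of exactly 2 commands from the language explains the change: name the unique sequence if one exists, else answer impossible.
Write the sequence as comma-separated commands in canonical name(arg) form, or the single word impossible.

straight(3), arc(right, 2)

key: cell and facing (now W) both changed — the 2 commands mix motion and turning
t0: x=2 y=-3 heading=down
[1] after straight(3): x=2 y=-6 heading=down
[2] after arc(right, 2): x=0 y=-8 heading=left
no other 2-command option fits: unique.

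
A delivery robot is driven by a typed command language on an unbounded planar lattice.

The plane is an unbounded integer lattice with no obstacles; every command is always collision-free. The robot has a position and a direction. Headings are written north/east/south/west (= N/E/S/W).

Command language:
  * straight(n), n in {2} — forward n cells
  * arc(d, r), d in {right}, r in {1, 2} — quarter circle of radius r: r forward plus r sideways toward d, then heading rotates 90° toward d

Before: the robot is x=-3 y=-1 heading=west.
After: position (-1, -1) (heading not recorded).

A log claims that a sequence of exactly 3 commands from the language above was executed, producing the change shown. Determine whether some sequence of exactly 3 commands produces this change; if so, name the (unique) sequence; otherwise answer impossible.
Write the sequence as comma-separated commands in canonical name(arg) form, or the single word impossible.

arc(right, 1), arc(right, 1), arc(right, 2)

key: order matters: swapping arc(right, 1) and arc(right, 2) lands elsewhere
start: x=-3 y=-1 heading=west
step 1 (arc(right, 1)): x=-4 y=0 heading=north
step 2 (arc(right, 1)): x=-3 y=1 heading=east
step 3 (arc(right, 2)): x=-1 y=-1 heading=south
no rival 3-sequence matches.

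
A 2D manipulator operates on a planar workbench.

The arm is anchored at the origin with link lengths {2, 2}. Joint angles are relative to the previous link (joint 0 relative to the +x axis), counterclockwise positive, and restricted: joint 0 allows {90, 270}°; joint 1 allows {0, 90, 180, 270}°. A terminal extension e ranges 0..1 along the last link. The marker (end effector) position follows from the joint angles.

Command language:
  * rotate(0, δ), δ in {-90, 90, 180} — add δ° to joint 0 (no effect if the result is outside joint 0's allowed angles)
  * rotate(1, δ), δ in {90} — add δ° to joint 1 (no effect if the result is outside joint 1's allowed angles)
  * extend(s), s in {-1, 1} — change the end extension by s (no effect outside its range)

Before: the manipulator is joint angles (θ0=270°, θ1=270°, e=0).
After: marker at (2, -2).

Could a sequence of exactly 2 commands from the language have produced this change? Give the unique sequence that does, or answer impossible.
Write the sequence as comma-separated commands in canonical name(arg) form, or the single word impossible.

rotate(1, 90), rotate(1, 90)

from: joint angles (θ0=270°, θ1=270°, e=0)
t=1 rotate(1, 90) ⇒ joint angles (θ0=270°, θ1=0°, e=0)
t=2 rotate(1, 90) ⇒ joint angles (θ0=270°, θ1=90°, e=0)
uniquely the one of 36 2-step routes that fits.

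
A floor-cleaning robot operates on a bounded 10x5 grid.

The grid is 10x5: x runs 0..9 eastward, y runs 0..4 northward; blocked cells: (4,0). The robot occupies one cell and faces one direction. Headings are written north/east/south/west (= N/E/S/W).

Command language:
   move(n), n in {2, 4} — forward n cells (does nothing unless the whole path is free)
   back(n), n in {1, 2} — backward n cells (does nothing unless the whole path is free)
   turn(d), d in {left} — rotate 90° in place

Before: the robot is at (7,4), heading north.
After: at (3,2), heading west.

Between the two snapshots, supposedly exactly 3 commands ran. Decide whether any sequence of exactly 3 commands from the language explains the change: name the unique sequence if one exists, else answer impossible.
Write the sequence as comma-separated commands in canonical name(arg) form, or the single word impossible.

key: running move(4) before back(2) would end elsewhere — order is forced
initial: at (7,4), heading north
step 1 (back(2)): at (7,2), heading north
step 2 (turn(left)): at (7,2), heading west
step 3 (move(4)): at (3,2), heading west
no rival 3-sequence matches.

back(2), turn(left), move(4)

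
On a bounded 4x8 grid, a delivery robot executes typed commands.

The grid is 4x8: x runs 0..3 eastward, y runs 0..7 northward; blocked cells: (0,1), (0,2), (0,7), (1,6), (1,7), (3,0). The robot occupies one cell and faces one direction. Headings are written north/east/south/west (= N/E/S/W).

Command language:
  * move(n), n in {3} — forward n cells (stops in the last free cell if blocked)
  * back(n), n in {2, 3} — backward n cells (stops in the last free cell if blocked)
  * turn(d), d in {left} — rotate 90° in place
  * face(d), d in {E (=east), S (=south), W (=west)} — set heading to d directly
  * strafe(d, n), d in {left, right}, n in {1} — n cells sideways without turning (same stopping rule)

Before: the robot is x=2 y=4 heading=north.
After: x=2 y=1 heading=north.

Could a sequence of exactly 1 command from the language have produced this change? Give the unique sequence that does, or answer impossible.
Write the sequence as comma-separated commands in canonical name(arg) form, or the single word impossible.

back(3)

key: heading stays N — the single command does not turn
from: x=2 y=4 heading=north
step 1 (back(3)): x=2 y=1 heading=north
no other 1-command option fits: unique.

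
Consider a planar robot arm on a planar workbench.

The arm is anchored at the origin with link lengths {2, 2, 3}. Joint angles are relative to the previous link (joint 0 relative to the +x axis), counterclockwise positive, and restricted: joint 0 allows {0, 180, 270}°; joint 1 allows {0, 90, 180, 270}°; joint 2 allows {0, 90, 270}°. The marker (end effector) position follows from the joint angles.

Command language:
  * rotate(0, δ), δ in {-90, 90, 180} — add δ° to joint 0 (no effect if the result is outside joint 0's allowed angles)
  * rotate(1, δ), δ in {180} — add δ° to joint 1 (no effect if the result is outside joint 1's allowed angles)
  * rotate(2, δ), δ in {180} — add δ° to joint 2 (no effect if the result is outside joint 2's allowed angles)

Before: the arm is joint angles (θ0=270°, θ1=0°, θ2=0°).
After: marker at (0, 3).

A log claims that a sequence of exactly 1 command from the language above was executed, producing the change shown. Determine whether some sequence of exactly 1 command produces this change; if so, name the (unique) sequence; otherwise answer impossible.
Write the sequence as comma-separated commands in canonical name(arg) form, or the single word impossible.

start: joint angles (θ0=270°, θ1=0°, θ2=0°)
t=1 rotate(1, 180) ⇒ joint angles (θ0=270°, θ1=180°, θ2=0°)
uniquely the one of 5 1-step routes that fits.

rotate(1, 180)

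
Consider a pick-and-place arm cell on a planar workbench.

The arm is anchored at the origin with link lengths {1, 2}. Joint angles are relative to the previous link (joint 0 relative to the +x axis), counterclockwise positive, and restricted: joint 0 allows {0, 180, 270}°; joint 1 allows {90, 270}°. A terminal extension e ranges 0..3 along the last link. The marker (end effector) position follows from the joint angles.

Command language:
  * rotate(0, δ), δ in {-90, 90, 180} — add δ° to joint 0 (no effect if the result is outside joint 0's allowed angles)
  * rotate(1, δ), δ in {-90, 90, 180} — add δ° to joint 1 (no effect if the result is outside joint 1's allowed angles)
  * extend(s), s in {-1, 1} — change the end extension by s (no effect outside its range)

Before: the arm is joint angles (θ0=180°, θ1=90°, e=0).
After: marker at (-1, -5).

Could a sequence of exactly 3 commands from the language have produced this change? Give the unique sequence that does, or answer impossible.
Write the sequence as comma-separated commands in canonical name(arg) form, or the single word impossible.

extend(1), extend(1), extend(1)

begin: joint angles (θ0=180°, θ1=90°, e=0)
1. extend(1) → joint angles (θ0=180°, θ1=90°, e=1)
2. extend(1) → joint angles (θ0=180°, θ1=90°, e=2)
3. extend(1) → joint angles (θ0=180°, θ1=90°, e=3)
uniquely the one of 512 3-step routes that fits.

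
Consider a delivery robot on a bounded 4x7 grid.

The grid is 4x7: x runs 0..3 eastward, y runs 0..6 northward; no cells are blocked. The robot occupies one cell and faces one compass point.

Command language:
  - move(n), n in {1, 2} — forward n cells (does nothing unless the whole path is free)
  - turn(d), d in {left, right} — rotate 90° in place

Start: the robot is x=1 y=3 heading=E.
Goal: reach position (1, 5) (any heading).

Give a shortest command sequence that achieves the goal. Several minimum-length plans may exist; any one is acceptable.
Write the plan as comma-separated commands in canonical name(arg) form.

start: x=1 y=3 heading=E
1. turn(left) → x=1 y=3 heading=N
2. move(2) → x=1 y=5 heading=N
nothing shorter than 2 reaches the goal.

turn(left), move(2)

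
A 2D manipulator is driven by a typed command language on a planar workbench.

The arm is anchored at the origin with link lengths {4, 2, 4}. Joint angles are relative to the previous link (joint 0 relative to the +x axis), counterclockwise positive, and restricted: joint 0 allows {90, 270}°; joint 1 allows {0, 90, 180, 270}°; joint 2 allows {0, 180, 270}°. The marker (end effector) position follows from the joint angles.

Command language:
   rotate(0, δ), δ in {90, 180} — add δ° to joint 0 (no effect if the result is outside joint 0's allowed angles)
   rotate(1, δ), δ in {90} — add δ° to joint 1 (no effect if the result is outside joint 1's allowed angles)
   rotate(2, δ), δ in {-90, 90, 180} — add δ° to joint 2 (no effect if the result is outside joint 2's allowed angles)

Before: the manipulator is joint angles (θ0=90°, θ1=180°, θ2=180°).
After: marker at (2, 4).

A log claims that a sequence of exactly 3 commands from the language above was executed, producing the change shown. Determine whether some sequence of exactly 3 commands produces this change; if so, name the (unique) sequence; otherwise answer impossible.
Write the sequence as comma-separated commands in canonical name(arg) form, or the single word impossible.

rotate(1, 90), rotate(1, 90), rotate(1, 90)

begin: joint angles (θ0=90°, θ1=180°, θ2=180°)
1. rotate(1, 90) → joint angles (θ0=90°, θ1=270°, θ2=180°)
2. rotate(1, 90) → joint angles (θ0=90°, θ1=0°, θ2=180°)
3. rotate(1, 90) → joint angles (θ0=90°, θ1=90°, θ2=180°)
uniquely the one of 216 3-step routes that fits.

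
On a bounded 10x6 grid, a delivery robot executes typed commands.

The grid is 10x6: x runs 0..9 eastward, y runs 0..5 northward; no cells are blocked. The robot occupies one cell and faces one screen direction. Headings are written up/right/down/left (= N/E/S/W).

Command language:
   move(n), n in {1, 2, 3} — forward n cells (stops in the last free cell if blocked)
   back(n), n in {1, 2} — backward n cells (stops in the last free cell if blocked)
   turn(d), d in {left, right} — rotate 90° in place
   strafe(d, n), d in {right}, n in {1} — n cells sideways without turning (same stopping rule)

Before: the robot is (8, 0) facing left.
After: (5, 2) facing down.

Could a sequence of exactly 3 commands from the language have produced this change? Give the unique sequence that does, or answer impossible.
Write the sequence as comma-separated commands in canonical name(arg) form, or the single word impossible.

key: order matters: swapping move(3) and back(2) lands elsewhere
from: (8, 0) facing left
1. move(3) → (5, 0) facing left
2. turn(left) → (5, 0) facing down
3. back(2) → (5, 2) facing down
all 512 alternatives checked — unique.

move(3), turn(left), back(2)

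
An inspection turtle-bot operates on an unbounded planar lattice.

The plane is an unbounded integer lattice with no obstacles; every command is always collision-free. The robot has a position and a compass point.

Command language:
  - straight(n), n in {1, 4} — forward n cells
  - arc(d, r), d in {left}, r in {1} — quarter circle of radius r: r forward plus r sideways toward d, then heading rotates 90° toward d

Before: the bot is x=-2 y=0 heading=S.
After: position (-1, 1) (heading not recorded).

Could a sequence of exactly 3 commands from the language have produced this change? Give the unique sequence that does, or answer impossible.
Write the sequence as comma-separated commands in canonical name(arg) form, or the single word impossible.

arc(left, 1), arc(left, 1), arc(left, 1)

begin: x=-2 y=0 heading=S
step 1 (arc(left, 1)): x=-1 y=-1 heading=E
step 2 (arc(left, 1)): x=0 y=0 heading=N
step 3 (arc(left, 1)): x=-1 y=1 heading=W
all 27 alternatives checked — unique.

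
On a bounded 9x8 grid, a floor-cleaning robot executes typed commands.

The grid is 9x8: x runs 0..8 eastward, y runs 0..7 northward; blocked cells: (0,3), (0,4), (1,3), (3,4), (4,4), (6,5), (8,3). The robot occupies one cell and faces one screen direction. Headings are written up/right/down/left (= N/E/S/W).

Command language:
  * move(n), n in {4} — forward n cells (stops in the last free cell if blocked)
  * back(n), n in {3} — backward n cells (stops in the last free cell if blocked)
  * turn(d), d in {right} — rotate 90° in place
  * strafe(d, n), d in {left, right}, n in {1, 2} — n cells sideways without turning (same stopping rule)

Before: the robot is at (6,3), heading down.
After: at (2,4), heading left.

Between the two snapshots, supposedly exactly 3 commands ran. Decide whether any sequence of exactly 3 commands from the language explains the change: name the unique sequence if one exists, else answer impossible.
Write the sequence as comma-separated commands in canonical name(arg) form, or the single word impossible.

key: order matters: swapping turn(right) and strafe(right, 1) lands elsewhere
from: at (6,3), heading down
step 1 (turn(right)): at (6,3), heading left
step 2 (move(4)): at (2,3), heading left
step 3 (strafe(right, 1)): at (2,4), heading left
no other 3-command option fits: unique.

turn(right), move(4), strafe(right, 1)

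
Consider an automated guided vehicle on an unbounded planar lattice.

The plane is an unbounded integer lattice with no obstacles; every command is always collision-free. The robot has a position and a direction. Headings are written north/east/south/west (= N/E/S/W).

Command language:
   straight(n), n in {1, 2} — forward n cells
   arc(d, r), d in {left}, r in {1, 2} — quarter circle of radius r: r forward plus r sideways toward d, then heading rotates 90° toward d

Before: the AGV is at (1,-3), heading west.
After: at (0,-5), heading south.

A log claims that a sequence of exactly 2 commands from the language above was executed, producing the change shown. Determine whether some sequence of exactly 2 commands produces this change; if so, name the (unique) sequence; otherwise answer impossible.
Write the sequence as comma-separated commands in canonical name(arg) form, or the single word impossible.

arc(left, 1), straight(1)

key: order matters: swapping arc(left, 1) and straight(1) lands elsewhere
initial: at (1,-3), heading west
1. arc(left, 1) → at (0,-4), heading south
2. straight(1) → at (0,-5), heading south
no rival 2-sequence matches.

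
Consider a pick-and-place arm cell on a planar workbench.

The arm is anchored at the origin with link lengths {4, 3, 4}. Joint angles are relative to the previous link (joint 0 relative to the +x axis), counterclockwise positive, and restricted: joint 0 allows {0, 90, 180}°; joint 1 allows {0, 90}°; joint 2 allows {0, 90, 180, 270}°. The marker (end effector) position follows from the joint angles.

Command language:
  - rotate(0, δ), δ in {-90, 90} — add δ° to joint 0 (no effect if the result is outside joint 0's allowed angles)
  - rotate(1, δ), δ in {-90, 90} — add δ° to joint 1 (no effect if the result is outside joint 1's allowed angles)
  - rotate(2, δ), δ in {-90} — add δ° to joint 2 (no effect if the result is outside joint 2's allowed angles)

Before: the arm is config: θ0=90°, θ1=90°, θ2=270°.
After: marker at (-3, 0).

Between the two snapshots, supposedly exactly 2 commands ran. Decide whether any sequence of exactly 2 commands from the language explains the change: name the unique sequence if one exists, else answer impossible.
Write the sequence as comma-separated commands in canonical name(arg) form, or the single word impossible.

t0: config: θ0=90°, θ1=90°, θ2=270°
1. rotate(2, -90) → config: θ0=90°, θ1=90°, θ2=180°
2. rotate(2, -90) → config: θ0=90°, θ1=90°, θ2=90°
uniquely the one of 25 2-step routes that fits.

rotate(2, -90), rotate(2, -90)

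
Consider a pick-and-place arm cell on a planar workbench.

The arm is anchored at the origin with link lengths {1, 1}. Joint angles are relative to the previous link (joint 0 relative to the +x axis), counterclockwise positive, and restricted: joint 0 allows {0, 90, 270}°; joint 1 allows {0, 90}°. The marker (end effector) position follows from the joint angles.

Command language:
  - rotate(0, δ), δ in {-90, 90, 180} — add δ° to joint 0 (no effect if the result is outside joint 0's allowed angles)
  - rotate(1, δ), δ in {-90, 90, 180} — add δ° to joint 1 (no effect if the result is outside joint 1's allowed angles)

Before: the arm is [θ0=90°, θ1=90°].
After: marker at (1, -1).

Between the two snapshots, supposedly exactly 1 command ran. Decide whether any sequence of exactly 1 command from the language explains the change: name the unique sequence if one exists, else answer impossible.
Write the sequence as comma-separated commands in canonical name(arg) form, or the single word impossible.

rotate(0, 180)

t0: [θ0=90°, θ1=90°]
[1] after rotate(0, 180): [θ0=270°, θ1=90°]
no other 1-command option fits: unique.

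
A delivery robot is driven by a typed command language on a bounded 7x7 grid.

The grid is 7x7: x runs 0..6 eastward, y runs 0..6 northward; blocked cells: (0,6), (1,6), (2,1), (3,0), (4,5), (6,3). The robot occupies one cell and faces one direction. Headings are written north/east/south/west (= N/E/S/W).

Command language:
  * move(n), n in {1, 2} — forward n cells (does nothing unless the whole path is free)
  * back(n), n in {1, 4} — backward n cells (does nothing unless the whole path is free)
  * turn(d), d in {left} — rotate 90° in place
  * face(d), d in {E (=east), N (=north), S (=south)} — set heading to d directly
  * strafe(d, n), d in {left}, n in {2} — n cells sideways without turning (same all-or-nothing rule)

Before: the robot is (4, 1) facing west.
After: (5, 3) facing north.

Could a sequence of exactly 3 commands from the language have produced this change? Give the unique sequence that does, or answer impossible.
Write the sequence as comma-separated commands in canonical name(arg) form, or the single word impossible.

key: order matters: swapping back(1) and move(2) lands elsewhere
start: (4, 1) facing west
step 1 (back(1)): (5, 1) facing west
step 2 (face(N)): (5, 1) facing north
step 3 (move(2)): (5, 3) facing north
uniquely the one of 729 3-step routes that fits.

back(1), face(N), move(2)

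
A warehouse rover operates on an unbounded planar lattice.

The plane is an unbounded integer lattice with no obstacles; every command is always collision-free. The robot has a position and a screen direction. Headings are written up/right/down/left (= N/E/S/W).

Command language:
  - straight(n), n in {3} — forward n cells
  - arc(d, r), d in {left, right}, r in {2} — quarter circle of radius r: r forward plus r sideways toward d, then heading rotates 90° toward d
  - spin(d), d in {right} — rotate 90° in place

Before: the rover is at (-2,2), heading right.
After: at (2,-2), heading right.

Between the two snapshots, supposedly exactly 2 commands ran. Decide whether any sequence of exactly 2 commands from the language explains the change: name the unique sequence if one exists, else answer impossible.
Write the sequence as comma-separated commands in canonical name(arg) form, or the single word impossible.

arc(right, 2), arc(left, 2)

key: order matters: swapping arc(right, 2) and arc(left, 2) lands elsewhere
t0: at (-2,2), heading right
1. arc(right, 2) → at (0,0), heading down
2. arc(left, 2) → at (2,-2), heading right
no other 2-command option fits: unique.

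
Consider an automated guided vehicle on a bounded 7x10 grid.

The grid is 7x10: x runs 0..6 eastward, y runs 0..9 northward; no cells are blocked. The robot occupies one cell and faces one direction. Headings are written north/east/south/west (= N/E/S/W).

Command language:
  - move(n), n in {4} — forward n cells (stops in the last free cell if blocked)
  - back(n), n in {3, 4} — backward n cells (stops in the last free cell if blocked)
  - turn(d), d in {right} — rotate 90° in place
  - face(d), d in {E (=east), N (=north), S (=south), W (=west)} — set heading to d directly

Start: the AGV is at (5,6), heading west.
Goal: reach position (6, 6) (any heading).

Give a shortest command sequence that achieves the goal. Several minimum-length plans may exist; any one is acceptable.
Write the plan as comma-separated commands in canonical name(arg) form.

back(4)

start: at (5,6), heading west
1. back(4) → at (6,6), heading west
shorter routes all fall short; 1 is best.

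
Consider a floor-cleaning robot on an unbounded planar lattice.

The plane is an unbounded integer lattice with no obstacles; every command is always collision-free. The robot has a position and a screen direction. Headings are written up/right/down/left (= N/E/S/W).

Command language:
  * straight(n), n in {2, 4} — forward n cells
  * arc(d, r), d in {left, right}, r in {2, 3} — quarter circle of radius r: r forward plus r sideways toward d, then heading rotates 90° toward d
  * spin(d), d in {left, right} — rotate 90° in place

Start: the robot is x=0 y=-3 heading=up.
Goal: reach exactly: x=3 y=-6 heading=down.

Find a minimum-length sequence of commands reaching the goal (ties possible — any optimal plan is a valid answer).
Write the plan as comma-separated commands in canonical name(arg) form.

spin(right), arc(right, 3)

t0: x=0 y=-3 heading=up
step 1 (spin(right)): x=0 y=-3 heading=right
step 2 (arc(right, 3)): x=3 y=-6 heading=down
no 1-step plan works, so 2 is optimal.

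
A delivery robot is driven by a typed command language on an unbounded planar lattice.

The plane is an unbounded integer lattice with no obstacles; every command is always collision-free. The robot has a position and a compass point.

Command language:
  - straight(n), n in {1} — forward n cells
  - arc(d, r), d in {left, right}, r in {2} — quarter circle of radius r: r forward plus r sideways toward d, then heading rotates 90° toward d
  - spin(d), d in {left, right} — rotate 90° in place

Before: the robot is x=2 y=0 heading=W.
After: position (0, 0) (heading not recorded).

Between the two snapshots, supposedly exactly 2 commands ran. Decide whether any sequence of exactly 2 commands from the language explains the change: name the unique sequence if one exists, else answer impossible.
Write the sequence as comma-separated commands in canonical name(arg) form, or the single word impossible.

start: x=2 y=0 heading=W
[1] after straight(1): x=1 y=0 heading=W
[2] after straight(1): x=0 y=0 heading=W
no other 2-command option fits: unique.

straight(1), straight(1)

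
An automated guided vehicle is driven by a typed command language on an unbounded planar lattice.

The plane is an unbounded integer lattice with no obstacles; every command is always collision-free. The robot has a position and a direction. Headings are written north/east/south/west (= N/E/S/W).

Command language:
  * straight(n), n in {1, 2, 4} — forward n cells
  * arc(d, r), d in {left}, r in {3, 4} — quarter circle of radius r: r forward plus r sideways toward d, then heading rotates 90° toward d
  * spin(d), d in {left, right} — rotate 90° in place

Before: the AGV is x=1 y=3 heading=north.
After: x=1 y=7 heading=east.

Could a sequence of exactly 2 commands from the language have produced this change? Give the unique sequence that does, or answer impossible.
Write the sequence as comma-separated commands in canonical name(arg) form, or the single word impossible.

straight(4), spin(right)

key: running spin(right) before straight(4) would end elsewhere — order is forced
from: x=1 y=3 heading=north
t=1 straight(4) ⇒ x=1 y=7 heading=north
t=2 spin(right) ⇒ x=1 y=7 heading=east
no other 2-command option fits: unique.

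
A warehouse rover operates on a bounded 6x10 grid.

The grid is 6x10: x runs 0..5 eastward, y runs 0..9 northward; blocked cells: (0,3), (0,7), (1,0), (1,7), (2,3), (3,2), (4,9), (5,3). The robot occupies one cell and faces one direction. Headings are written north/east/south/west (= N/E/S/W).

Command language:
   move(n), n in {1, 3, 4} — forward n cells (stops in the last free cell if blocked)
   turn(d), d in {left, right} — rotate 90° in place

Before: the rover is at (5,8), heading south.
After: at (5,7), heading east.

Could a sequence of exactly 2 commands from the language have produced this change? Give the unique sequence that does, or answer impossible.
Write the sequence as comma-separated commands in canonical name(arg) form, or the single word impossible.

key: running turn(left) before move(1) would end elsewhere — order is forced
begin: at (5,8), heading south
1. move(1) → at (5,7), heading south
2. turn(left) → at (5,7), heading east
no rival 2-sequence matches.

move(1), turn(left)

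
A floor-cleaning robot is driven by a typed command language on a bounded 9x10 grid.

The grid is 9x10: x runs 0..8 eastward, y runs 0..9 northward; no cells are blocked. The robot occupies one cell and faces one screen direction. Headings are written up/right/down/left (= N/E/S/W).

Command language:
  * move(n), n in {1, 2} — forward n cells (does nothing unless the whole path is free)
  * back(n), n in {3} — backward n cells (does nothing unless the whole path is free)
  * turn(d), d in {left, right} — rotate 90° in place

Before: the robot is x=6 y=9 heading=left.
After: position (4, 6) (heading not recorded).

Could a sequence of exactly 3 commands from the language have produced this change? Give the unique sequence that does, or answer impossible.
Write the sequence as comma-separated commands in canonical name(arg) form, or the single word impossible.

move(2), turn(right), back(3)

key: running back(3) before move(2) would end elsewhere — order is forced
begin: x=6 y=9 heading=left
[1] after move(2): x=4 y=9 heading=left
[2] after turn(right): x=4 y=9 heading=up
[3] after back(3): x=4 y=6 heading=up
no other 3-command option fits: unique.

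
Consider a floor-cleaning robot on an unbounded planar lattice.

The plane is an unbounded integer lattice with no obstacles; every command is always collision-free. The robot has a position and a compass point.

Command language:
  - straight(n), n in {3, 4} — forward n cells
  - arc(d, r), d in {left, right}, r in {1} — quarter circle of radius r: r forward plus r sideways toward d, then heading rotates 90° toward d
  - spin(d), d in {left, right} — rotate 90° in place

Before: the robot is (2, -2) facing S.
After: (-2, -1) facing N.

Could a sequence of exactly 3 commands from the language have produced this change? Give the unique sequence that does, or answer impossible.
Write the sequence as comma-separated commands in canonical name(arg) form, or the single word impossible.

spin(right), straight(3), arc(right, 1)

key: running arc(right, 1) before spin(right) would end elsewhere — order is forced
from: (2, -2) facing S
[1] after spin(right): (2, -2) facing W
[2] after straight(3): (-1, -2) facing W
[3] after arc(right, 1): (-2, -1) facing N
uniquely the one of 216 3-step routes that fits.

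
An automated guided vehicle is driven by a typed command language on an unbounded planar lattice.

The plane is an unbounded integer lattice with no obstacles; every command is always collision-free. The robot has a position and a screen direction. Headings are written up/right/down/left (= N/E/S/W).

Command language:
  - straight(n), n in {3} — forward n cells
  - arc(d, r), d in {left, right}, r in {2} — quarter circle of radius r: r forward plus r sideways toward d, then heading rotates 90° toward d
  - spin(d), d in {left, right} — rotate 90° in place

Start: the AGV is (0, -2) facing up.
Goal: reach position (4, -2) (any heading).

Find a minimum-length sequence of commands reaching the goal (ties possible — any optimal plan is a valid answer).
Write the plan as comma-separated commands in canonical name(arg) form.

arc(right, 2), arc(right, 2)

start: (0, -2) facing up
t=1 arc(right, 2) ⇒ (2, 0) facing right
t=2 arc(right, 2) ⇒ (4, -2) facing down
nothing shorter than 2 reaches the goal.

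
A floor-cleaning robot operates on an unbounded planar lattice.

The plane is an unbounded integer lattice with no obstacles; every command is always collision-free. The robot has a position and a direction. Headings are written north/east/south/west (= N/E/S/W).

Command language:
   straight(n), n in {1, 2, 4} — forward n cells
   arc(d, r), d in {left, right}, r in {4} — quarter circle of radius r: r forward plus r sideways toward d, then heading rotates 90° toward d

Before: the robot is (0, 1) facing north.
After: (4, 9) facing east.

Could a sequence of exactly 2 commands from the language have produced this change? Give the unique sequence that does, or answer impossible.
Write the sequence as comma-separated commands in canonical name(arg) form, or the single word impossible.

straight(4), arc(right, 4)

key: order matters: swapping straight(4) and arc(right, 4) lands elsewhere
from: (0, 1) facing north
[1] after straight(4): (0, 5) facing north
[2] after arc(right, 4): (4, 9) facing east
all 25 alternatives checked — unique.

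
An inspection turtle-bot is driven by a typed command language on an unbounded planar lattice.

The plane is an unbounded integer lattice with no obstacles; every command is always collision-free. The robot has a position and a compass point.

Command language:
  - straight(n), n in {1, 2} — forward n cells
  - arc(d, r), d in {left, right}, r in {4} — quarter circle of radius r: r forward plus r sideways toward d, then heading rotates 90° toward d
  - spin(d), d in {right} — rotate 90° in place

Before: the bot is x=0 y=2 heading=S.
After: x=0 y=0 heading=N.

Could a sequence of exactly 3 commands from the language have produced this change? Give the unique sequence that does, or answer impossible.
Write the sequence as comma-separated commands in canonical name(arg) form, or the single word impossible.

key: cell and facing (now N) both changed — the 3 commands mix motion and turning
t0: x=0 y=2 heading=S
1. straight(2) → x=0 y=0 heading=S
2. spin(right) → x=0 y=0 heading=W
3. spin(right) → x=0 y=0 heading=N
all 125 alternatives checked — unique.

straight(2), spin(right), spin(right)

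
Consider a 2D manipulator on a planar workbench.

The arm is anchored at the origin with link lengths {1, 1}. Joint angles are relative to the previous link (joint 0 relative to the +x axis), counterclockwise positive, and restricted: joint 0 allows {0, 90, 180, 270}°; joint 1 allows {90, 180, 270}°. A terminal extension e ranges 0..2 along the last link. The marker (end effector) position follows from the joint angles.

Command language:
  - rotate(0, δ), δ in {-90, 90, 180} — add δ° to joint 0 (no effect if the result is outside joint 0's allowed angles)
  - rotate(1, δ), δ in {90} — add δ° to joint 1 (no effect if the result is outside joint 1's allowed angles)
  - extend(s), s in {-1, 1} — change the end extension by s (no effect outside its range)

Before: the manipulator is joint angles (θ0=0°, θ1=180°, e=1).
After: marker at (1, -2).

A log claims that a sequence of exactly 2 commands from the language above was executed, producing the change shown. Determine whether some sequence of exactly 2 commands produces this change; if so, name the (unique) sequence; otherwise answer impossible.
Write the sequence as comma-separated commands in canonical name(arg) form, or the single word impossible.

rotate(1, 90), rotate(1, 90)

t0: joint angles (θ0=0°, θ1=180°, e=1)
[1] after rotate(1, 90): joint angles (θ0=0°, θ1=270°, e=1)
[2] after rotate(1, 90): joint angles (θ0=0°, θ1=270°, e=1)
all 36 alternatives checked — unique.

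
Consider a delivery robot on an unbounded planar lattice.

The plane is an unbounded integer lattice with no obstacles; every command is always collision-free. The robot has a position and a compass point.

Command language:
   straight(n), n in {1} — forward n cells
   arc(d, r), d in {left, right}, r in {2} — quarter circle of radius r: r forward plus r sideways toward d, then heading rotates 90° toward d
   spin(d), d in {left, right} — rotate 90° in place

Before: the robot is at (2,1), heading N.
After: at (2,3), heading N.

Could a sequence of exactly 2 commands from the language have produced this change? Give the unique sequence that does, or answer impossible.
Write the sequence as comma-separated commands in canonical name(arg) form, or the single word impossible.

key: heading stays N — no command in the sequence turns
initial: at (2,1), heading N
t=1 straight(1) ⇒ at (2,2), heading N
t=2 straight(1) ⇒ at (2,3), heading N
all 25 alternatives checked — unique.

straight(1), straight(1)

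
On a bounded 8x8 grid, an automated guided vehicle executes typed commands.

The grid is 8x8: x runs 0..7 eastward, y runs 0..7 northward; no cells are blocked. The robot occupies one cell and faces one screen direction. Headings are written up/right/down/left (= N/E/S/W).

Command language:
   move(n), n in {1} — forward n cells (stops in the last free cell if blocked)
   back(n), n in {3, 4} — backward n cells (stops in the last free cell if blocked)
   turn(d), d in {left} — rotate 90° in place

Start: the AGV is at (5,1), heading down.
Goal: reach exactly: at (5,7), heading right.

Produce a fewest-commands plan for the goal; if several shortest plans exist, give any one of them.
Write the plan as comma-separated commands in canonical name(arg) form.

initial: at (5,1), heading down
step 1 (back(3)): at (5,4), heading down
step 2 (back(3)): at (5,7), heading down
step 3 (turn(left)): at (5,7), heading right
shorter routes all fall short; 3 is best.

back(3), back(3), turn(left)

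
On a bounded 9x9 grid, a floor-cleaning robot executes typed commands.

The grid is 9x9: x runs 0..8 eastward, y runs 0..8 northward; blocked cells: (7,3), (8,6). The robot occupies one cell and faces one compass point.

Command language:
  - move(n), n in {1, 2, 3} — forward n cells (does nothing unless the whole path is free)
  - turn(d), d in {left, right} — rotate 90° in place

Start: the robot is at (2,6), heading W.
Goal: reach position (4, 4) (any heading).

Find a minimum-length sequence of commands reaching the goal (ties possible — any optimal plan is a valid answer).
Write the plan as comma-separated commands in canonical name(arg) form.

initial: at (2,6), heading W
[1] after turn(left): at (2,6), heading S
[2] after move(2): at (2,4), heading S
[3] after turn(left): at (2,4), heading E
[4] after move(2): at (4,4), heading E
nothing shorter than 4 reaches the goal.

turn(left), move(2), turn(left), move(2)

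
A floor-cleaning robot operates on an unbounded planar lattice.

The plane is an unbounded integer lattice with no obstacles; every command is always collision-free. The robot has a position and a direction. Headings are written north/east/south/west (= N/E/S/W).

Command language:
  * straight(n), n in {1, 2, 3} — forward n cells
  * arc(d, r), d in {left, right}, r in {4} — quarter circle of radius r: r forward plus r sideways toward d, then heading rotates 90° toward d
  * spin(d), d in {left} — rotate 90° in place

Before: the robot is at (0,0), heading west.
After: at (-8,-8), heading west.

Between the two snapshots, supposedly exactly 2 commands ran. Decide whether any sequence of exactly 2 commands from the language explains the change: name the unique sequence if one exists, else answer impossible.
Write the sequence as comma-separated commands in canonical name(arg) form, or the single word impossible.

arc(left, 4), arc(right, 4)

key: order matters: swapping arc(left, 4) and arc(right, 4) lands elsewhere
t0: at (0,0), heading west
[1] after arc(left, 4): at (-4,-4), heading south
[2] after arc(right, 4): at (-8,-8), heading west
uniquely the one of 36 2-step routes that fits.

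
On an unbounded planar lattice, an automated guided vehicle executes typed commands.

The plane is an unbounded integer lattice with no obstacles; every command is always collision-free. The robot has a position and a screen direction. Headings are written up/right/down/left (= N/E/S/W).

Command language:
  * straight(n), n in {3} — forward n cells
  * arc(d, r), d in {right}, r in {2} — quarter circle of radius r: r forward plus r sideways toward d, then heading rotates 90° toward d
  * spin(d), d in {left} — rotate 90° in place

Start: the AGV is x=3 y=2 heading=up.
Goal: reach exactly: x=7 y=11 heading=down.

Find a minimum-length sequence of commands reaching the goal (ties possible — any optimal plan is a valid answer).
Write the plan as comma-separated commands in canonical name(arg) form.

t0: x=3 y=2 heading=up
step 1 (straight(3)): x=3 y=5 heading=up
step 2 (straight(3)): x=3 y=8 heading=up
step 3 (straight(3)): x=3 y=11 heading=up
step 4 (arc(right, 2)): x=5 y=13 heading=right
step 5 (arc(right, 2)): x=7 y=11 heading=down
minimal: 5 command(s), checked below 5.

straight(3), straight(3), straight(3), arc(right, 2), arc(right, 2)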